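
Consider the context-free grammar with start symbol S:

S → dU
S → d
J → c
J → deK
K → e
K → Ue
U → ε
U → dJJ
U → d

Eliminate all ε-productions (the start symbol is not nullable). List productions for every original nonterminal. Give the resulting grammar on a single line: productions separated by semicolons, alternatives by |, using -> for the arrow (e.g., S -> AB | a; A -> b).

S -> d | dU; J -> c | deK; K -> e | Ue; U -> d | dJJ

Nullable set: {U}.
S -> dU: U nullable, giving d | dU.
K -> Ue: U nullable, giving Ue | e.
Drop U -> ε.
Unchanged (no nullable symbols): S -> d; J -> c; J -> deK; K -> e; U -> d; U -> dJJ.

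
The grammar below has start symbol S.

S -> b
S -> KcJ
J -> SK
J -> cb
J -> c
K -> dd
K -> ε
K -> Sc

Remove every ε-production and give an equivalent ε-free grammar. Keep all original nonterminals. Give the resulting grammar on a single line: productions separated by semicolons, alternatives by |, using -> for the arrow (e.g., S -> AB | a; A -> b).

S -> b | cJ | KcJ; J -> S | c | SK | cb; K -> Sc | dd

Nullable set: {K}.
S -> KcJ: K nullable, giving KcJ | cJ.
J -> SK: K nullable, giving S | SK.
Drop K -> ε.
Unchanged (no nullable symbols): S -> b; J -> c; J -> cb; K -> Sc; K -> dd.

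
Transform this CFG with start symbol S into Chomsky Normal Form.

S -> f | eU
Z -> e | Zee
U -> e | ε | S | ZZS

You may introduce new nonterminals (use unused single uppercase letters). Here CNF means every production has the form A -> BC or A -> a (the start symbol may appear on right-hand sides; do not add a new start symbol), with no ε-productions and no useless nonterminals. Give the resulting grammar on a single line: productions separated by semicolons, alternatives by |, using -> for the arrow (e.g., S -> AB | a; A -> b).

Nullable: {U}; after ε-elimination: S -> e | f | eU; U -> S | e | ZZS; Z -> e | Zee.
After unit-elimination: S -> e | f | eU; U -> e | f | eU | ZZS; Z -> e | Zee.
TERM: introduce A -> e and substitute in every rule of length ≥2.
BIN: U -> ZZS becomes U -> ZB, B -> ZS; Z -> ZAA becomes Z -> ZC, C -> AA.

S -> e | f | AU; A -> e; B -> ZS; C -> AA; U -> e | f | AU | ZB; Z -> e | ZC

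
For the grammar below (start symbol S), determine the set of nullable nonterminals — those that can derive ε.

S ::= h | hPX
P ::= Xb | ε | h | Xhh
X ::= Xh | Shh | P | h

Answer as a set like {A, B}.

Directly nullable (have an ε-rule): {P}.
X is nullable via X -> P (every symbol on the right is already known nullable).
Not nullable: S — each has a terminal in every rule's right-hand side or depends on a non-nullable symbol.

{P, X}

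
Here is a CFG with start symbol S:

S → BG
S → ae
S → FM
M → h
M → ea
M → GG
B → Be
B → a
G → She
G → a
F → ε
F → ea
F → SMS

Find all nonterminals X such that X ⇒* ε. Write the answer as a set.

Directly nullable (have an ε-rule): {F}.
Not nullable: B, G, M, S — each has a terminal in every rule's right-hand side or depends on a non-nullable symbol.

{F}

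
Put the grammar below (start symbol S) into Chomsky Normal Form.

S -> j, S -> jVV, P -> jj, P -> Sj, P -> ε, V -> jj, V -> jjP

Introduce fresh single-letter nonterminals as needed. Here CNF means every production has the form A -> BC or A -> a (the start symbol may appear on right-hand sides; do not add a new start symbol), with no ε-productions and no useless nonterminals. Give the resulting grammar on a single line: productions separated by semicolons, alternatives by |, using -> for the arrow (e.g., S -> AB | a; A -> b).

S -> j | AB; A -> j; B -> VV; C -> AP; P -> AA | SA; V -> AA | AC

Nullable: {P}; after ε-elimination: S -> j | jVV; P -> Sj | jj; V -> jj | jjP.
No unit productions to eliminate.
TERM: introduce A -> j and substitute in every rule of length ≥2.
BIN: S -> AVV becomes S -> AB, B -> VV; V -> AAP becomes V -> AC, C -> AP.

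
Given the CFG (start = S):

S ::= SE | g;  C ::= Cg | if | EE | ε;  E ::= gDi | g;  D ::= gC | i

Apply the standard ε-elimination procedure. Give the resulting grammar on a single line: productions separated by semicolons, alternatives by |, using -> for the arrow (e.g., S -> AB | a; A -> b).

Nullable set: {C}.
Drop C -> ε.
C -> Cg: C nullable, giving Cg | g.
D -> gC: C nullable, giving g | gC.
Unchanged (no nullable symbols): S -> SE; S -> g; C -> EE; C -> if; D -> i; E -> g; E -> gDi.

S -> g | SE; C -> g | Cg | EE | if; D -> g | i | gC; E -> g | gDi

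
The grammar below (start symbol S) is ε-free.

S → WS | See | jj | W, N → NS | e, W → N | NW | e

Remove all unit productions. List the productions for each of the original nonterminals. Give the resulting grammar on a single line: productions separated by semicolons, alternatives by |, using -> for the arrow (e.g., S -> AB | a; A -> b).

Unit productions: S->W, W->N.
Unit pairs (A ⇒* B via units): (S,N), (S,W), (W,N).
S: inherits non-unit rules of {N, S, W} → NS | NW | See | WS | e | jj.
N: inherits non-unit rules of {N} → NS | e.
W: inherits non-unit rules of {N, W} → NS | NW | e.

S -> e | NS | NW | WS | jj | See; N -> e | NS; W -> e | NS | NW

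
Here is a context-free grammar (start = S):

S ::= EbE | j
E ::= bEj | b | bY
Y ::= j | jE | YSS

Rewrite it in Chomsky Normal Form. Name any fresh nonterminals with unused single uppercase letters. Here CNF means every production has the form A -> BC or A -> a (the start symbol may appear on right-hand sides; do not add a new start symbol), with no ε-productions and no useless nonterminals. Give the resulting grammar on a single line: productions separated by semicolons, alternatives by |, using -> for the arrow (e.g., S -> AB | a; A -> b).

No ε-productions.
No unit productions to eliminate.
TERM: introduce A -> b, B -> j and substitute in every rule of length ≥2.
BIN: E -> AEB becomes E -> AC, C -> EB; S -> EAE becomes S -> ED, D -> AE; Y -> YSS becomes Y -> YF, F -> SS.

S -> j | ED; A -> b; B -> j; C -> EB; D -> AE; E -> b | AC | AY; F -> SS; Y -> j | BE | YF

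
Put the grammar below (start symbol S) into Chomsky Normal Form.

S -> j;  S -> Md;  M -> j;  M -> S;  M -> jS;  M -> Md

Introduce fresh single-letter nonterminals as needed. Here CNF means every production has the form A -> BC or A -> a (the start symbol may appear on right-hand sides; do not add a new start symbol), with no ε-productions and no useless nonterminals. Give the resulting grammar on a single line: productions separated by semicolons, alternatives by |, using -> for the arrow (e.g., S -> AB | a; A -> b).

S -> j | MA; A -> d; B -> j; M -> j | BS | MA

No ε-productions.
After unit-elimination: S -> j | Md; M -> j | Md | jS.
TERM: introduce A -> d, B -> j and substitute in every rule of length ≥2.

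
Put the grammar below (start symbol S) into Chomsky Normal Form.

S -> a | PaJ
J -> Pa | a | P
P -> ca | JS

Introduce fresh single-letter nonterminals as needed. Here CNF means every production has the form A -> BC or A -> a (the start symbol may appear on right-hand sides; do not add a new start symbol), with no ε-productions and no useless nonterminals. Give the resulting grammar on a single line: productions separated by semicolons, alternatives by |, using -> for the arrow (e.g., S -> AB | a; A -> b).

S -> a | PC; A -> a; B -> c; C -> AJ; J -> a | BA | JS | PA; P -> BA | JS

No ε-productions.
After unit-elimination: S -> a | PaJ; J -> a | JS | Pa | ca; P -> JS | ca.
TERM: introduce A -> a, B -> c and substitute in every rule of length ≥2.
BIN: S -> PAJ becomes S -> PC, C -> AJ.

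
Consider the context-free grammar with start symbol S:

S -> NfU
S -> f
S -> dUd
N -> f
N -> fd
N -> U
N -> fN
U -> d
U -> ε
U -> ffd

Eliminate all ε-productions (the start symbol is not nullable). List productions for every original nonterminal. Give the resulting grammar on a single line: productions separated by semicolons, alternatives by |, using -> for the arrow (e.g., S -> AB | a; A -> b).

Nullable set: {N, U}.
S -> NfU: N, U nullable, giving Nf | NfU | f | fU.
S -> dUd: U nullable, giving dUd | dd.
N -> U: U nullable, giving U.
N -> fN: N nullable, giving f | fN.
Drop U -> ε.
Unchanged (no nullable symbols): S -> f; N -> f; N -> fd; U -> d; U -> ffd.

S -> f | Nf | dd | fU | NfU | dUd; N -> U | f | fN | fd; U -> d | ffd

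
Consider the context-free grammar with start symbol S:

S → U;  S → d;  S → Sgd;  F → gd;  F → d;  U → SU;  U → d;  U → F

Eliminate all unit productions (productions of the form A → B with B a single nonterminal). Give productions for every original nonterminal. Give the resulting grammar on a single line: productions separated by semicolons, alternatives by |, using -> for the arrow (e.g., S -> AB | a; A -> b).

S -> d | SU | gd | Sgd; F -> d | gd; U -> d | SU | gd

Unit productions: S->U, U->F.
Unit pairs (A ⇒* B via units): (S,F), (S,U), (U,F).
S: inherits non-unit rules of {F, S, U} → SU | Sgd | d | gd.
F: inherits non-unit rules of {F} → d | gd.
U: inherits non-unit rules of {F, U} → SU | d | gd.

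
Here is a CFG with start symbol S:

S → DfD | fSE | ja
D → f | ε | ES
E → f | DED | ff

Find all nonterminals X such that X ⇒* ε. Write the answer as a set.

Directly nullable (have an ε-rule): {D}.
Not nullable: E, S — each has a terminal in every rule's right-hand side or depends on a non-nullable symbol.

{D}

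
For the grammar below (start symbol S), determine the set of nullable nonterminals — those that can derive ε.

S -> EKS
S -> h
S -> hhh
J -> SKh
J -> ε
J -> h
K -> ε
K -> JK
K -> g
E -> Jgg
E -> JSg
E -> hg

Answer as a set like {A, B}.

Directly nullable (have an ε-rule): {J, K}.
Not nullable: E, S — each has a terminal in every rule's right-hand side or depends on a non-nullable symbol.

{J, K}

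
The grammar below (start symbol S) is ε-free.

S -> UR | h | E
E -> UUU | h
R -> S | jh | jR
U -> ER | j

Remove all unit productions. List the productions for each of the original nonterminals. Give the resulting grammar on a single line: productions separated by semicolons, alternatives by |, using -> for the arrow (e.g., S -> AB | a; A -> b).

Unit productions: R->S, S->E.
Unit pairs (A ⇒* B via units): (R,E), (R,S), (S,E).
S: inherits non-unit rules of {E, S} → UR | UUU | h.
E: inherits non-unit rules of {E} → UUU | h.
R: inherits non-unit rules of {E, R, S} → UR | UUU | h | jR | jh.
U: inherits non-unit rules of {U} → ER | j.

S -> h | UR | UUU; E -> h | UUU; R -> h | UR | jR | jh | UUU; U -> j | ER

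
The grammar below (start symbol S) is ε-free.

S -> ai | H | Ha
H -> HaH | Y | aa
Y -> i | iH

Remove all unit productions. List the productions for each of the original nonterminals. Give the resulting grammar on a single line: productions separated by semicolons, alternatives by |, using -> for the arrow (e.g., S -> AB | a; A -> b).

S -> i | Ha | aa | ai | iH | HaH; H -> i | aa | iH | HaH; Y -> i | iH

Unit productions: H->Y, S->H.
Unit pairs (A ⇒* B via units): (H,Y), (S,H), (S,Y).
S: inherits non-unit rules of {H, S, Y} → Ha | HaH | aa | ai | i | iH.
H: inherits non-unit rules of {H, Y} → HaH | aa | i | iH.
Y: inherits non-unit rules of {Y} → i | iH.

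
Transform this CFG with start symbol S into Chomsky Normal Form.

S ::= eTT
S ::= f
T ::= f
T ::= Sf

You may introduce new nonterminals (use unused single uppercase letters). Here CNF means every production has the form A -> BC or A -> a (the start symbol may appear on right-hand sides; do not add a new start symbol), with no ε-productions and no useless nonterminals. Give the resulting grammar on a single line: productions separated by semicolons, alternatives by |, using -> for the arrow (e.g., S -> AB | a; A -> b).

S -> f | AC; A -> e; B -> f; C -> TT; T -> f | SB

No ε-productions.
No unit productions to eliminate.
TERM: introduce A -> e, B -> f and substitute in every rule of length ≥2.
BIN: S -> ATT becomes S -> AC, C -> TT.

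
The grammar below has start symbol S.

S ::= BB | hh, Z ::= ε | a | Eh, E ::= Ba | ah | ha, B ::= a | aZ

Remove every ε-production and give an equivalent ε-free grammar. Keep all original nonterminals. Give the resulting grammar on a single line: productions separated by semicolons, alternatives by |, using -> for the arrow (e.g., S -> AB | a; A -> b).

S -> BB | hh; B -> a | aZ; E -> Ba | ah | ha; Z -> a | Eh

Nullable set: {Z}.
B -> aZ: Z nullable, giving a | aZ.
Drop Z -> ε.
Unchanged (no nullable symbols): S -> BB; S -> hh; B -> a; E -> Ba; E -> ah; E -> ha; Z -> Eh; Z -> a.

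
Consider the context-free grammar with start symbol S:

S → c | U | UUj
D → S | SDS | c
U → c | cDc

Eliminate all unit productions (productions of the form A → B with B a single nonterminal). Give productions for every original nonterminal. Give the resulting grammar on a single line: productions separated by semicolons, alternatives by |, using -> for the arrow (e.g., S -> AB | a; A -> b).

Unit productions: D->S, S->U.
Unit pairs (A ⇒* B via units): (D,S), (D,U), (S,U).
S: inherits non-unit rules of {S, U} → UUj | c | cDc.
D: inherits non-unit rules of {D, S, U} → SDS | UUj | c | cDc.
U: inherits non-unit rules of {U} → c | cDc.

S -> c | UUj | cDc; D -> c | SDS | UUj | cDc; U -> c | cDc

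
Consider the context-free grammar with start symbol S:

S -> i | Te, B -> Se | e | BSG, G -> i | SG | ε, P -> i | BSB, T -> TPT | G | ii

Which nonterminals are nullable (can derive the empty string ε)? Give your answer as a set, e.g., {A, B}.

{G, T}

Directly nullable (have an ε-rule): {G}.
T is nullable via T -> G (every symbol on the right is already known nullable).
Not nullable: B, P, S — each has a terminal in every rule's right-hand side or depends on a non-nullable symbol.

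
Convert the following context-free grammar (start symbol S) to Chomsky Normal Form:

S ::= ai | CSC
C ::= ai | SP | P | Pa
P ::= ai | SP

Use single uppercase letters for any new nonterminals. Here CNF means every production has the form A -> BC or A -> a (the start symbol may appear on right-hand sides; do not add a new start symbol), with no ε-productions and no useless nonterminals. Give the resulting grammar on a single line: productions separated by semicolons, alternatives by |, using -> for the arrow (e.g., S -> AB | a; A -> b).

S -> AB | CD; A -> a; B -> i; C -> AB | PA | SP; D -> SC; P -> AB | SP

No ε-productions.
After unit-elimination: S -> ai | CSC; C -> Pa | SP | ai; P -> SP | ai.
TERM: introduce A -> a, B -> i and substitute in every rule of length ≥2.
BIN: S -> CSC becomes S -> CD, D -> SC.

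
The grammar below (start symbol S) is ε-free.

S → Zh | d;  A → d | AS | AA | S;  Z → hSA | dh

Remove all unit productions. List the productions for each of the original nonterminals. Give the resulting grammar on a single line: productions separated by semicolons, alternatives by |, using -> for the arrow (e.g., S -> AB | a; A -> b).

Unit productions: A->S.
Unit pairs (A ⇒* B via units): (A,S).
S: inherits non-unit rules of {S} → Zh | d.
A: inherits non-unit rules of {A, S} → AA | AS | Zh | d.
Z: inherits non-unit rules of {Z} → dh | hSA.

S -> d | Zh; A -> d | AA | AS | Zh; Z -> dh | hSA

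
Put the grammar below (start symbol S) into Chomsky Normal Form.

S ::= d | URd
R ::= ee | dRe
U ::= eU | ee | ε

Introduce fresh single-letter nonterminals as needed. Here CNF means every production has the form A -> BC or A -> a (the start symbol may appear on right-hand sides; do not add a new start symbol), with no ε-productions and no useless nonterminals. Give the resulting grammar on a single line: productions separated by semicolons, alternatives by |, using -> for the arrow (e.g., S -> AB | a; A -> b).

Nullable: {U}; after ε-elimination: S -> d | Rd | URd; R -> ee | dRe; U -> e | eU | ee.
No unit productions to eliminate.
TERM: introduce A -> d, B -> e and substitute in every rule of length ≥2.
BIN: R -> ARB becomes R -> AC, C -> RB; S -> URA becomes S -> UD, D -> RA.

S -> d | RA | UD; A -> d; B -> e; C -> RB; D -> RA; R -> AC | BB; U -> e | BB | BU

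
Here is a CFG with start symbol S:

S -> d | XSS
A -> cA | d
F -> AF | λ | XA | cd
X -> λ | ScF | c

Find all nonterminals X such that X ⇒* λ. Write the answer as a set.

Directly nullable (have an ε-rule): {F, X}.
Not nullable: A, S — each has a terminal in every rule's right-hand side or depends on a non-nullable symbol.

{F, X}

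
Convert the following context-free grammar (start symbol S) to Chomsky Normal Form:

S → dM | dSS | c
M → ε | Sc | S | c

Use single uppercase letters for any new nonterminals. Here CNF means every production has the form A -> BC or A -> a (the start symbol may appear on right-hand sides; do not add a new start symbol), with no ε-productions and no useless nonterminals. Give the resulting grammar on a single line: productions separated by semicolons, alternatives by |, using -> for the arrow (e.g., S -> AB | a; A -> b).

S -> c | d | BD | BM; A -> c; B -> d; C -> SS; D -> SS; M -> c | d | BC | BM | SA

Nullable: {M}; after ε-elimination: S -> c | d | dM | dSS; M -> S | c | Sc.
After unit-elimination: S -> c | d | dM | dSS; M -> c | d | Sc | dM | dSS.
TERM: introduce A -> c, B -> d and substitute in every rule of length ≥2.
BIN: M -> BSS becomes M -> BC, C -> SS; S -> BSS becomes S -> BD, D -> SS.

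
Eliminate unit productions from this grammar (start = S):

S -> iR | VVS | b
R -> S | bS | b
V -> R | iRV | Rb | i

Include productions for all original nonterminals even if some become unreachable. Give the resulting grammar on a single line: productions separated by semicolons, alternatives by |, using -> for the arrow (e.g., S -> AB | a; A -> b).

Unit productions: R->S, V->R.
Unit pairs (A ⇒* B via units): (R,S), (V,R), (V,S).
S: inherits non-unit rules of {S} → VVS | b | iR.
R: inherits non-unit rules of {R, S} → VVS | b | bS | iR.
V: inherits non-unit rules of {R, S, V} → Rb | VVS | b | bS | i | iR | iRV.

S -> b | iR | VVS; R -> b | bS | iR | VVS; V -> b | i | Rb | bS | iR | VVS | iRV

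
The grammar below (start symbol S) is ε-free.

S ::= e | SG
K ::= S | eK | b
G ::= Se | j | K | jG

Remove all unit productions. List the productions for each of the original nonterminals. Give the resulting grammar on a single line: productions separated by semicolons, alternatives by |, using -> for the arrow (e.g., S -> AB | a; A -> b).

S -> e | SG; G -> b | e | j | SG | Se | eK | jG; K -> b | e | SG | eK

Unit productions: G->K, K->S.
Unit pairs (A ⇒* B via units): (G,K), (G,S), (K,S).
S: inherits non-unit rules of {S} → SG | e.
G: inherits non-unit rules of {G, K, S} → SG | Se | b | e | eK | j | jG.
K: inherits non-unit rules of {K, S} → SG | b | e | eK.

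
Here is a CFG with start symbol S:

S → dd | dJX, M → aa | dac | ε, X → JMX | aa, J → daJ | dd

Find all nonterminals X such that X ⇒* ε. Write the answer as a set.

Directly nullable (have an ε-rule): {M}.
Not nullable: J, S, X — each has a terminal in every rule's right-hand side or depends on a non-nullable symbol.

{M}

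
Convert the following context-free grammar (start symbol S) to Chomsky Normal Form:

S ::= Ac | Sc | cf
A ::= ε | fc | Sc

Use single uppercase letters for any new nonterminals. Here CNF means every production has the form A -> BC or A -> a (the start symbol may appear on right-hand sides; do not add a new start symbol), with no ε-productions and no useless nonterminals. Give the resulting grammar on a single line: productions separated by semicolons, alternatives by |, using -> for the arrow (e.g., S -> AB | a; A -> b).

S -> c | AB | BC | SB; A -> CB | SB; B -> c; C -> f

Nullable: {A}; after ε-elimination: S -> c | Ac | Sc | cf; A -> Sc | fc.
No unit productions to eliminate.
TERM: introduce B -> c, C -> f and substitute in every rule of length ≥2.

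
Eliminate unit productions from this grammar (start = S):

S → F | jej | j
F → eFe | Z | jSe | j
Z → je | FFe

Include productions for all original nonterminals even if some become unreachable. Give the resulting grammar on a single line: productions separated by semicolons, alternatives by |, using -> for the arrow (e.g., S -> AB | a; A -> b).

Unit productions: F->Z, S->F.
Unit pairs (A ⇒* B via units): (F,Z), (S,F), (S,Z).
S: inherits non-unit rules of {F, S, Z} → FFe | eFe | j | jSe | je | jej.
F: inherits non-unit rules of {F, Z} → FFe | eFe | j | jSe | je.
Z: inherits non-unit rules of {Z} → FFe | je.

S -> j | je | FFe | eFe | jSe | jej; F -> j | je | FFe | eFe | jSe; Z -> je | FFe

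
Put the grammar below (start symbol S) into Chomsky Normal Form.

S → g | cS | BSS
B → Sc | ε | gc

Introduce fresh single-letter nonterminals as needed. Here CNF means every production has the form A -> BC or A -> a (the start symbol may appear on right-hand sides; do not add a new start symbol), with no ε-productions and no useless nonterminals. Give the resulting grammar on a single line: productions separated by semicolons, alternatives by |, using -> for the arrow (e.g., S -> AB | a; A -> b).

Nullable: {B}; after ε-elimination: S -> g | SS | cS | BSS; B -> Sc | gc.
No unit productions to eliminate.
TERM: introduce A -> c, C -> g and substitute in every rule of length ≥2.
BIN: S -> BSS becomes S -> BD, D -> SS.

S -> g | AS | BD | SS; A -> c; B -> CA | SA; C -> g; D -> SS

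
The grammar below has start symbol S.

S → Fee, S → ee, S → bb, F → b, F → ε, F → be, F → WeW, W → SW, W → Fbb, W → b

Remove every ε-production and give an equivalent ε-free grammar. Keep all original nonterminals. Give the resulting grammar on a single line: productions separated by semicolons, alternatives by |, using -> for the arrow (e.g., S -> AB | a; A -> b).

S -> bb | ee | Fee; F -> b | be | WeW; W -> b | SW | bb | Fbb

Nullable set: {F}.
S -> Fee: F nullable, giving Fee | ee.
Drop F -> ε.
W -> Fbb: F nullable, giving Fbb | bb.
Unchanged (no nullable symbols): S -> bb; S -> ee; F -> WeW; F -> b; F -> be; W -> SW; W -> b.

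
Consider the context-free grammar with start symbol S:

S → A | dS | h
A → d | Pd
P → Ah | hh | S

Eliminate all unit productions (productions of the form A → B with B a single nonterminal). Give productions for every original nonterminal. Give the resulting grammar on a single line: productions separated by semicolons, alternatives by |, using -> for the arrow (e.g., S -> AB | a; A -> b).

Unit productions: P->S, S->A.
Unit pairs (A ⇒* B via units): (P,A), (P,S), (S,A).
S: inherits non-unit rules of {A, S} → Pd | d | dS | h.
A: inherits non-unit rules of {A} → Pd | d.
P: inherits non-unit rules of {A, P, S} → Ah | Pd | d | dS | h | hh.

S -> d | h | Pd | dS; A -> d | Pd; P -> d | h | Ah | Pd | dS | hh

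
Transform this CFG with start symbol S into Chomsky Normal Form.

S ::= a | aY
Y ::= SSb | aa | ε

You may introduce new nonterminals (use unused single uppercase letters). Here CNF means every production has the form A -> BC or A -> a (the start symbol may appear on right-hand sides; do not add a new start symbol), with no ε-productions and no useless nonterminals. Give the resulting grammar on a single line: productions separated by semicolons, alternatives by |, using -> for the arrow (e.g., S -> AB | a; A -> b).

Nullable: {Y}; after ε-elimination: S -> a | aY; Y -> aa | SSb.
No unit productions to eliminate.
TERM: introduce A -> a, B -> b and substitute in every rule of length ≥2.
BIN: Y -> SSB becomes Y -> SC, C -> SB.

S -> a | AY; A -> a; B -> b; C -> SB; Y -> AA | SC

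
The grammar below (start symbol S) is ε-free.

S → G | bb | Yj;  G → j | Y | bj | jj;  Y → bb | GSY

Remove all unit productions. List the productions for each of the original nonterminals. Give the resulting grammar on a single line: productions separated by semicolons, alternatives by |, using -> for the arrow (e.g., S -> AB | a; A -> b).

Unit productions: G->Y, S->G.
Unit pairs (A ⇒* B via units): (G,Y), (S,G), (S,Y).
S: inherits non-unit rules of {G, S, Y} → GSY | Yj | bb | bj | j | jj.
G: inherits non-unit rules of {G, Y} → GSY | bb | bj | j | jj.
Y: inherits non-unit rules of {Y} → GSY | bb.

S -> j | Yj | bb | bj | jj | GSY; G -> j | bb | bj | jj | GSY; Y -> bb | GSY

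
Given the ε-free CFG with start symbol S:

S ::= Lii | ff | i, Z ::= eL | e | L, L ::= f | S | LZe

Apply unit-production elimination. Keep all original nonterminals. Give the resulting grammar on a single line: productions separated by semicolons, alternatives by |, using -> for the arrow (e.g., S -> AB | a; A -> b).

Unit productions: L->S, Z->L.
Unit pairs (A ⇒* B via units): (L,S), (Z,L), (Z,S).
S: inherits non-unit rules of {S} → Lii | ff | i.
L: inherits non-unit rules of {L, S} → LZe | Lii | f | ff | i.
Z: inherits non-unit rules of {L, S, Z} → LZe | Lii | e | eL | f | ff | i.

S -> i | ff | Lii; L -> f | i | ff | LZe | Lii; Z -> e | f | i | eL | ff | LZe | Lii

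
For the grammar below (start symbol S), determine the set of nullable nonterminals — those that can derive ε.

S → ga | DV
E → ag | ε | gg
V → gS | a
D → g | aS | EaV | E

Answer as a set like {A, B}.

Directly nullable (have an ε-rule): {E}.
D is nullable via D -> E (every symbol on the right is already known nullable).
Not nullable: S, V — each has a terminal in every rule's right-hand side or depends on a non-nullable symbol.

{D, E}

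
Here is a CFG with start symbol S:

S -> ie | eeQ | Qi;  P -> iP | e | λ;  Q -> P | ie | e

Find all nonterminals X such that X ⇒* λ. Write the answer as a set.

Directly nullable (have an ε-rule): {P}.
Q is nullable via Q -> P (every symbol on the right is already known nullable).
Not nullable: S — each has a terminal in every rule's right-hand side or depends on a non-nullable symbol.

{P, Q}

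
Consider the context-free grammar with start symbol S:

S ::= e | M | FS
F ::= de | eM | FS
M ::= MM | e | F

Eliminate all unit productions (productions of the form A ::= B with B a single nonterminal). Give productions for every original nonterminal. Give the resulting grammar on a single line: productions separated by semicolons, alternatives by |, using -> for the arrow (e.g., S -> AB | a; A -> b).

S -> e | FS | MM | de | eM; F -> FS | de | eM; M -> e | FS | MM | de | eM

Unit productions: M->F, S->M.
Unit pairs (A ⇒* B via units): (M,F), (S,F), (S,M).
S: inherits non-unit rules of {F, M, S} → FS | MM | de | e | eM.
F: inherits non-unit rules of {F} → FS | de | eM.
M: inherits non-unit rules of {F, M} → FS | MM | de | e | eM.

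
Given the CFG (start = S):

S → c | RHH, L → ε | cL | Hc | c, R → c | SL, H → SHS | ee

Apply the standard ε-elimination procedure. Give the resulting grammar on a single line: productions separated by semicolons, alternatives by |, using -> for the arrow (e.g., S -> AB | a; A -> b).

Nullable set: {L}.
Drop L -> ε.
L -> cL: L nullable, giving c | cL.
R -> SL: L nullable, giving S | SL.
Unchanged (no nullable symbols): S -> RHH; S -> c; H -> SHS; H -> ee; L -> Hc; L -> c; R -> c.

S -> c | RHH; H -> ee | SHS; L -> c | Hc | cL; R -> S | c | SL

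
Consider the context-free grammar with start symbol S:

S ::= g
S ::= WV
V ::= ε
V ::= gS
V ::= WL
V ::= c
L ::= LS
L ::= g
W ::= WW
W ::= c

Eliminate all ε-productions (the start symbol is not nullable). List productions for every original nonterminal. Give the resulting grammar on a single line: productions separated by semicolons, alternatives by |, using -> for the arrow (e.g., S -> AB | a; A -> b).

S -> W | g | WV; L -> g | LS; V -> c | WL | gS; W -> c | WW

Nullable set: {V}.
S -> WV: V nullable, giving W | WV.
Drop V -> ε.
Unchanged (no nullable symbols): S -> g; L -> LS; L -> g; V -> WL; V -> c; V -> gS; W -> WW; W -> c.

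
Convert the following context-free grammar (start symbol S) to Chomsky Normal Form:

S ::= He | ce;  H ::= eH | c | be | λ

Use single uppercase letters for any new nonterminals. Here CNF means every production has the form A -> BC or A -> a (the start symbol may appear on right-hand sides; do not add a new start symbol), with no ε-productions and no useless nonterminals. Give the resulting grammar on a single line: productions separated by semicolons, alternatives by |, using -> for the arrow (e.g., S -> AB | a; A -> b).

S -> e | CB | HB; A -> b; B -> e; C -> c; H -> c | e | AB | BH

Nullable: {H}; after ε-elimination: S -> e | He | ce; H -> c | e | be | eH.
No unit productions to eliminate.
TERM: introduce A -> b, C -> c, B -> e and substitute in every rule of length ≥2.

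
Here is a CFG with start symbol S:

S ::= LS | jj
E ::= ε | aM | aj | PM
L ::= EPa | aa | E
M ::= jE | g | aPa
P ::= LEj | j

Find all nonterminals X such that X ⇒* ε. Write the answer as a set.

{E, L}

Directly nullable (have an ε-rule): {E}.
L is nullable via L -> E (every symbol on the right is already known nullable).
Not nullable: M, P, S — each has a terminal in every rule's right-hand side or depends on a non-nullable symbol.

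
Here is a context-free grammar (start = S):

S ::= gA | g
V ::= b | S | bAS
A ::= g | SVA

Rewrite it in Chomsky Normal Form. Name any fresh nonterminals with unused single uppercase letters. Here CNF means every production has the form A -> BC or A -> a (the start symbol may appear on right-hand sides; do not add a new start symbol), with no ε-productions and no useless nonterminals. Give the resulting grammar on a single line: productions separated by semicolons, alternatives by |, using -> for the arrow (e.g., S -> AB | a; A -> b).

S -> g | BA; A -> g | SD; B -> g; C -> b; D -> VA; E -> AS; V -> b | g | BA | CE

No ε-productions.
After unit-elimination: S -> g | gA; A -> g | SVA; V -> b | g | gA | bAS.
TERM: introduce C -> b, B -> g and substitute in every rule of length ≥2.
BIN: A -> SVA becomes A -> SD, D -> VA; V -> CAS becomes V -> CE, E -> AS.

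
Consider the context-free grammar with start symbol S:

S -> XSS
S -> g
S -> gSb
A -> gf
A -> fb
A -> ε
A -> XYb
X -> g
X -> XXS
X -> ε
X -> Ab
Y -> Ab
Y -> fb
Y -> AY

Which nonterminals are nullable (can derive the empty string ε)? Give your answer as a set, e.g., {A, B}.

{A, X}

Directly nullable (have an ε-rule): {A, X}.
Not nullable: S, Y — each has a terminal in every rule's right-hand side or depends on a non-nullable symbol.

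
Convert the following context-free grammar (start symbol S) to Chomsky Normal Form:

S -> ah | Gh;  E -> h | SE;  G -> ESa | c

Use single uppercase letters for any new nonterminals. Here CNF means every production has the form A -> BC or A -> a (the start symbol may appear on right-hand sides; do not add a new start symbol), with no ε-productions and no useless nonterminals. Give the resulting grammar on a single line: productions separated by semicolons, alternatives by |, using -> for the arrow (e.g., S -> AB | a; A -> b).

No ε-productions.
No unit productions to eliminate.
TERM: introduce A -> a, B -> h and substitute in every rule of length ≥2.
BIN: G -> ESA becomes G -> EC, C -> SA.

S -> AB | GB; A -> a; B -> h; C -> SA; E -> h | SE; G -> c | EC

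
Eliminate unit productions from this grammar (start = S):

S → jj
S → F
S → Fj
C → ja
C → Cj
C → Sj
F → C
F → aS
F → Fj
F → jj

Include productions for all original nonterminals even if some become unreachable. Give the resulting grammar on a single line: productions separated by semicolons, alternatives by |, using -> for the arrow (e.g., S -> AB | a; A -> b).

S -> Cj | Fj | Sj | aS | ja | jj; C -> Cj | Sj | ja; F -> Cj | Fj | Sj | aS | ja | jj

Unit productions: F->C, S->F.
Unit pairs (A ⇒* B via units): (F,C), (S,C), (S,F).
S: inherits non-unit rules of {C, F, S} → Cj | Fj | Sj | aS | ja | jj.
C: inherits non-unit rules of {C} → Cj | Sj | ja.
F: inherits non-unit rules of {C, F} → Cj | Fj | Sj | aS | ja | jj.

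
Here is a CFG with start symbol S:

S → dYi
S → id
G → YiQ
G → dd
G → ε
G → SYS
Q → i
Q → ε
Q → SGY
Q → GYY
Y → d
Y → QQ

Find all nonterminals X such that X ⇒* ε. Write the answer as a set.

Directly nullable (have an ε-rule): {G, Q}.
Y is nullable via Y -> QQ (every symbol on the right is already known nullable).
Not nullable: S — each has a terminal in every rule's right-hand side or depends on a non-nullable symbol.

{G, Q, Y}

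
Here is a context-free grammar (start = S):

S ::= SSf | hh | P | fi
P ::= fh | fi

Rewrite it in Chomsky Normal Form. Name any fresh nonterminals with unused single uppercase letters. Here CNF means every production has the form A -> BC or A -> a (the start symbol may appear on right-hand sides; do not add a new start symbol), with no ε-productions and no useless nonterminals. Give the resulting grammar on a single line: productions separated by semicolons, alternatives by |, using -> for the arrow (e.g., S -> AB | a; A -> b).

No ε-productions.
After unit-elimination: S -> fh | fi | hh | SSf; P -> fh | fi.
TERM: introduce A -> f, B -> h, C -> i and substitute in every rule of length ≥2.
BIN: S -> SSA becomes S -> SD, D -> SA.
Drop unreachable/unproductive: P.

S -> AB | AC | BB | SD; A -> f; B -> h; C -> i; D -> SA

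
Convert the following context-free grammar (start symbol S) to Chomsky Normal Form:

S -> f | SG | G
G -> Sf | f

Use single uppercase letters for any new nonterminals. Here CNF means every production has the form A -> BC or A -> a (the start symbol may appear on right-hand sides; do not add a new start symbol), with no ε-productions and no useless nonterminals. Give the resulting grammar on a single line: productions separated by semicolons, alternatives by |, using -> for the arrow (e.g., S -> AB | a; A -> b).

No ε-productions.
After unit-elimination: S -> f | SG | Sf; G -> f | Sf.
TERM: introduce A -> f and substitute in every rule of length ≥2.

S -> f | SA | SG; A -> f; G -> f | SA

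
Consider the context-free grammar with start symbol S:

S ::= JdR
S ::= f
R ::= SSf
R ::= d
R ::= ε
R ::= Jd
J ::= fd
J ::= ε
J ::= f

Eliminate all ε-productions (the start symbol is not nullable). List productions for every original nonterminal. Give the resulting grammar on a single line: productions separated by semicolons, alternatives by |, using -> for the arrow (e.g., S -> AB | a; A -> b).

S -> d | f | Jd | dR | JdR; J -> f | fd; R -> d | Jd | SSf

Nullable set: {J, R}.
S -> JdR: J, R nullable, giving Jd | JdR | d | dR.
Drop J -> ε.
Drop R -> ε.
R -> Jd: J nullable, giving Jd | d.
Unchanged (no nullable symbols): S -> f; J -> f; J -> fd; R -> SSf; R -> d.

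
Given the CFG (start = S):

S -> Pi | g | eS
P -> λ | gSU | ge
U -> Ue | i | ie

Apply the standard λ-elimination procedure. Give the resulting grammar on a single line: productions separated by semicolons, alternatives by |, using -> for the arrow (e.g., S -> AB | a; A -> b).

Nullable set: {P}.
S -> Pi: P nullable, giving Pi | i.
Drop P -> λ.
Unchanged (no nullable symbols): S -> eS; S -> g; P -> gSU; P -> ge; U -> Ue; U -> i; U -> ie.

S -> g | i | Pi | eS; P -> ge | gSU; U -> i | Ue | ie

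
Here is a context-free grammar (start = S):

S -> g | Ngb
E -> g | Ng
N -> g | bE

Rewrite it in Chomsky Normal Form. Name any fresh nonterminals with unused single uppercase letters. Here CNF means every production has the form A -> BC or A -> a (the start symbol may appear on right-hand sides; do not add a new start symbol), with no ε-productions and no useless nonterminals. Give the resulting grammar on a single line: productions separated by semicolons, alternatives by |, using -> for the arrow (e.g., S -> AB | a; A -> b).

S -> g | NC; A -> g; B -> b; C -> AB; E -> g | NA; N -> g | BE

No ε-productions.
No unit productions to eliminate.
TERM: introduce B -> b, A -> g and substitute in every rule of length ≥2.
BIN: S -> NAB becomes S -> NC, C -> AB.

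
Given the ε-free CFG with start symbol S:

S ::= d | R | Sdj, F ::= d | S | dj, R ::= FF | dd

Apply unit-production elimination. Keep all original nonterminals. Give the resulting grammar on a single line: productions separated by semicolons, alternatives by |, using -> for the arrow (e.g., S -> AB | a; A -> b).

Unit productions: F->S, S->R.
Unit pairs (A ⇒* B via units): (F,R), (F,S), (S,R).
S: inherits non-unit rules of {R, S} → FF | Sdj | d | dd.
F: inherits non-unit rules of {F, R, S} → FF | Sdj | d | dd | dj.
R: inherits non-unit rules of {R} → FF | dd.

S -> d | FF | dd | Sdj; F -> d | FF | dd | dj | Sdj; R -> FF | dd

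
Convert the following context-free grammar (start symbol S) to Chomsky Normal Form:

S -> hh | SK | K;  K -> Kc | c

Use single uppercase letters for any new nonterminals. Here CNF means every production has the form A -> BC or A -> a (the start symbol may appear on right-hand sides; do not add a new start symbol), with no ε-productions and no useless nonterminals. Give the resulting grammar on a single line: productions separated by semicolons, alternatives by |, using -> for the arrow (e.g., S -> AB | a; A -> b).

S -> c | BB | KA | SK; A -> c; B -> h; K -> c | KA

No ε-productions.
After unit-elimination: S -> c | Kc | SK | hh; K -> c | Kc.
TERM: introduce A -> c, B -> h and substitute in every rule of length ≥2.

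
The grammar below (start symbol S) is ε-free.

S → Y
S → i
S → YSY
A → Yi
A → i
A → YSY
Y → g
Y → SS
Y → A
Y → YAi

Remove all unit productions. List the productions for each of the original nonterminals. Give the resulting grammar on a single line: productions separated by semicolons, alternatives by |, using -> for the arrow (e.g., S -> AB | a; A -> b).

Unit productions: S->Y, Y->A.
Unit pairs (A ⇒* B via units): (S,A), (S,Y), (Y,A).
S: inherits non-unit rules of {A, S, Y} → SS | YAi | YSY | Yi | g | i.
A: inherits non-unit rules of {A} → YSY | Yi | i.
Y: inherits non-unit rules of {A, Y} → SS | YAi | YSY | Yi | g | i.

S -> g | i | SS | Yi | YAi | YSY; A -> i | Yi | YSY; Y -> g | i | SS | Yi | YAi | YSY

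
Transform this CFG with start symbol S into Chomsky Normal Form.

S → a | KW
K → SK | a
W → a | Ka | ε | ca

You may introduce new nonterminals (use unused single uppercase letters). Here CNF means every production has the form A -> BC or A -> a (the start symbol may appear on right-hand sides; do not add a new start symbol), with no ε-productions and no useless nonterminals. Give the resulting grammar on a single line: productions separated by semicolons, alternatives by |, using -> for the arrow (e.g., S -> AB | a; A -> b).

Nullable: {W}; after ε-elimination: S -> K | a | KW; K -> a | SK; W -> a | Ka | ca.
After unit-elimination: S -> a | KW | SK; K -> a | SK; W -> a | Ka | ca.
TERM: introduce A -> a, B -> c and substitute in every rule of length ≥2.

S -> a | KW | SK; A -> a; B -> c; K -> a | SK; W -> a | BA | KA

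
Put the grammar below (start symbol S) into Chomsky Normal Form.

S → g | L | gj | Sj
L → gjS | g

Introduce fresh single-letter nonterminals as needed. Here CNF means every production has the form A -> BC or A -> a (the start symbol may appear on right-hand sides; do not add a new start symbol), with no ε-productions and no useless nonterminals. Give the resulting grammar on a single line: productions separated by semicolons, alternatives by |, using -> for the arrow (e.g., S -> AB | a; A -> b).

No ε-productions.
After unit-elimination: S -> g | Sj | gj | gjS; L -> g | gjS.
TERM: introduce A -> g, B -> j and substitute in every rule of length ≥2.
BIN: L -> ABS becomes L -> AC, C -> BS; S -> ABS becomes S -> AD, D -> BS.
Drop unreachable/unproductive: L.

S -> g | AB | AD | SB; A -> g; B -> j; D -> BS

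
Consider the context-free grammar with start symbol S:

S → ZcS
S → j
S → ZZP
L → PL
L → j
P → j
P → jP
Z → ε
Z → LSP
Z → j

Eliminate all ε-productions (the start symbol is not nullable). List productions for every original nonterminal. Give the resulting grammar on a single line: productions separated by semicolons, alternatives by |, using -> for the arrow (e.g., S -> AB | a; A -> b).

Nullable set: {Z}.
S -> ZZP: Z, Z nullable, giving P | ZP | ZZP.
S -> ZcS: Z nullable, giving ZcS | cS.
Drop Z -> ε.
Unchanged (no nullable symbols): S -> j; L -> PL; L -> j; P -> j; P -> jP; Z -> LSP; Z -> j.

S -> P | j | ZP | cS | ZZP | ZcS; L -> j | PL; P -> j | jP; Z -> j | LSP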